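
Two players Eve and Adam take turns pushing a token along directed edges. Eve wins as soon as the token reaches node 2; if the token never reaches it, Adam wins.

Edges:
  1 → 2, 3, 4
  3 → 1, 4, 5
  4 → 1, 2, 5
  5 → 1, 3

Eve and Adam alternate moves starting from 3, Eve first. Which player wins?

Adam

Track states (vertex, player-to-move).
A0 = {(2,Eve), (2,Adam)}
A1: add {(1,Eve), (4,Eve)}.
A2 = A1; e.g. (1,Adam) stays out. (3,Eve) never enters ⇒ Adam avoids the target.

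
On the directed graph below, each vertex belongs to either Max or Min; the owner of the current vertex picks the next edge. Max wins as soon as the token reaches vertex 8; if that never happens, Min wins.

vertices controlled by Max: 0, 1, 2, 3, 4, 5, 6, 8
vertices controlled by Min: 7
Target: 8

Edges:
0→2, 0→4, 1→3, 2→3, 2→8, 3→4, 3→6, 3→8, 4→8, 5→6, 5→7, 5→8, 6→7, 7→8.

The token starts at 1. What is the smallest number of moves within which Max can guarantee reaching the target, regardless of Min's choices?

A0 = {8}
A1: add {2, 3, 4, 5, 7} — 2 (Max) has 2→8; 3 (Max) has 3→8; 4 (Max) has 4→8; 5 (Max) has 5→8; 7 (Min): all of {8} already in.
A2: add {0, 1, 6} — 0 (Max) has 0→2; 1 (Max) has 1→3; 6 (Max) has 6→7.
A2 = all vertices. Fixed point.
1 enters the attractor at level 2, so Max can force the target in 2 moves from there.

2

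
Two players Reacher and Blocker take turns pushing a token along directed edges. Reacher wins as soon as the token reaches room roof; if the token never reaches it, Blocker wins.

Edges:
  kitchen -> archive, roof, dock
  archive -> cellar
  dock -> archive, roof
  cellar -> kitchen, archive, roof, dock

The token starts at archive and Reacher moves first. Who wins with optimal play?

Track states (vertex, player-to-move).
A0 = {(roof,Reacher), (roof,Blocker)}
A1: add {(kitchen,Reacher), (dock,Reacher), (cellar,Reacher)}.
A2: add {(archive,Blocker)}.
A3 = A2; e.g. (kitchen,Blocker) stays out. (archive,Reacher) never enters ⇒ Blocker avoids the target.

Blocker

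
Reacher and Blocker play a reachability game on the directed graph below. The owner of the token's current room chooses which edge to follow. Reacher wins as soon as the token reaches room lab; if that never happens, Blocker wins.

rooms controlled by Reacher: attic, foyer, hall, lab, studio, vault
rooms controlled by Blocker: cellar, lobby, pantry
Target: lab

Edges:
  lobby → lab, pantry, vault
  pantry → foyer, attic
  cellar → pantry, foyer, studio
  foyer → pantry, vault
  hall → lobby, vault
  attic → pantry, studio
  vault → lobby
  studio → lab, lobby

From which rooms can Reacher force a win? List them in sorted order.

attic, lab, studio

A0 = {lab}
A1: add {studio} — studio (Reacher) has studio→lab.
A2: add {attic} — attic (Reacher) has attic→studio.
A3 = A2; e.g. lobby (Blocker) can still go to pantry. Fixed point.
Reacher's winning region = {attic, lab, studio}.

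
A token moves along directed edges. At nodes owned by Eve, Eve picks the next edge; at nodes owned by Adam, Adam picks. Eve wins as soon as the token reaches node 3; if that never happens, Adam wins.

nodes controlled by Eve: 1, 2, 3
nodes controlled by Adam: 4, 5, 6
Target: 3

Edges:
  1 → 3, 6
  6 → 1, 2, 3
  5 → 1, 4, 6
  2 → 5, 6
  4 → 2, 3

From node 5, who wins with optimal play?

Adam

A0 = {3}
A1: add {1} — 1 (Eve) has 1→3.
A2 = A1; e.g. 2 (Eve) has no edge into A1. Fixed point.
5 never enters the attractor, so Adam can avoid the target forever.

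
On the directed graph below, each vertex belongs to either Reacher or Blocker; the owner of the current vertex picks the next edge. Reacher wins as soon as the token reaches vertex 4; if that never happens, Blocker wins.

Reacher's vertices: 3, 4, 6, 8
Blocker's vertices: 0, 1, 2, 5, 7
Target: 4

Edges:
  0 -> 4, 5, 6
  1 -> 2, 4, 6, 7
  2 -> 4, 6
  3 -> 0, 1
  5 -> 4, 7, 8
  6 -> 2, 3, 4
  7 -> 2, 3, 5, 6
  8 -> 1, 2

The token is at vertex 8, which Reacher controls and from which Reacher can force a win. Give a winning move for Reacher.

2

A0 = {4}
A1: add {6} — 6 (Reacher) has 6→4.
A2: add {2} — 2 (Blocker): all of {4, 6} already in.
A3: add {8} — 8 (Reacher) has 8→2.
A4 = A3; e.g. 0 (Blocker) can still go to 5. Fixed point.
From 8, successor 2 is in the attractor (rank 2); the other successor 1 is not.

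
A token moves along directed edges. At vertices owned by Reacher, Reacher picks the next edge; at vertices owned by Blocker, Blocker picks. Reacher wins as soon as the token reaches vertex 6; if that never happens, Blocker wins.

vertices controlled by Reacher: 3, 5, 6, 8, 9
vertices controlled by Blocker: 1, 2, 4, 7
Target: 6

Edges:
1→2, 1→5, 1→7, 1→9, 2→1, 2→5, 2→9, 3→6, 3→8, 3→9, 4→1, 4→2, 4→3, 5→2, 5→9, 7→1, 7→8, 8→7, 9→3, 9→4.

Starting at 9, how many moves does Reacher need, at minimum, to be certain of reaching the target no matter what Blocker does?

A0 = {6}
A1: add {3} — 3 (Reacher) has 3→6.
A2: add {9} — 9 (Reacher) has 9→3.
9 enters the attractor at level 2, so Reacher can force the target in 2 moves from there.

2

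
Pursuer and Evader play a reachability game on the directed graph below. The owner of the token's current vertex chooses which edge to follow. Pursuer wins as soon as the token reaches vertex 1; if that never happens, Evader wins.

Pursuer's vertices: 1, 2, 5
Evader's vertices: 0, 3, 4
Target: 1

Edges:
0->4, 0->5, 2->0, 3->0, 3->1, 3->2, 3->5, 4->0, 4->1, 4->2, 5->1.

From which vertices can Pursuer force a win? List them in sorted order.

1, 5

A0 = {1}
A1: add {5} — 5 (Pursuer) has 5→1.
A2 = A1; e.g. 0 (Evader) can still go to 4. Fixed point.
Pursuer's winning region = {1, 5}.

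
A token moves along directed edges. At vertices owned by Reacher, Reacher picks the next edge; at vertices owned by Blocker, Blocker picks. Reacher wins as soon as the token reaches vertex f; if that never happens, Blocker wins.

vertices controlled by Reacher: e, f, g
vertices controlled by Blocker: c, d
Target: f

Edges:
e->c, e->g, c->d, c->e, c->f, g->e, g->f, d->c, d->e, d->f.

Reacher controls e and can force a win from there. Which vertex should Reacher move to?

A0 = {f}
A1: add {g} — g (Reacher) has g→f.
A2: add {e} — e (Reacher) has e→g.
A3 = A2; e.g. c (Blocker) can still go to d. Fixed point.
From e, successor g is in the attractor (rank 1); the other successor c is not.

g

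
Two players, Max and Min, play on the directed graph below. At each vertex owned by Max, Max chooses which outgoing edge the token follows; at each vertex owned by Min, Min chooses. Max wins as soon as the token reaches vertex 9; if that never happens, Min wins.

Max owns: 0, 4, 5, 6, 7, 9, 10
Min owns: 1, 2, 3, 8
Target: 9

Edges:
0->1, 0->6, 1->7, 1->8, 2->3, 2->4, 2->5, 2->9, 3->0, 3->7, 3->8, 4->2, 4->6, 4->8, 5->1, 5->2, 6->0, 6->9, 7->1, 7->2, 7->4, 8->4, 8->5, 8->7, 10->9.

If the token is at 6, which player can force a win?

Max

A0 = {9}
A1: add {6, 10} — 6 (Max) has 6→9; 10 (Max) has 10→9.
6 ∈ A1, so Max can force the target.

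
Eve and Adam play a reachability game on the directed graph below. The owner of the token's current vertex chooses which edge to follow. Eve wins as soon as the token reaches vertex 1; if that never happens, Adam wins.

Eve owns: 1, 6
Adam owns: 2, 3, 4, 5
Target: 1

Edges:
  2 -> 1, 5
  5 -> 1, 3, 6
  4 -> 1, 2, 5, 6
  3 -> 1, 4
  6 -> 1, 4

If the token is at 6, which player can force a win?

A0 = {1}
A1: add {6} — 6 (Eve) has 6→1.
A2 = A1; e.g. 2 (Adam) can still go to 5. Fixed point.
6 ∈ A1, so Eve can force the target.

Eve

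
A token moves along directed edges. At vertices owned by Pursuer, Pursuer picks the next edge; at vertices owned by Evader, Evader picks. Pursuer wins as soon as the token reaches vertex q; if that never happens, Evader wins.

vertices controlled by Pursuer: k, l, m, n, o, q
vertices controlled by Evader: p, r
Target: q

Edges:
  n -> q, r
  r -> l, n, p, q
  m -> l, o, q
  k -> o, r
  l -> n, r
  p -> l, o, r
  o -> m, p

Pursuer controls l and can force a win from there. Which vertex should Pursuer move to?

n

A0 = {q}
A1: add {m, n} — m (Pursuer) has m→q; n (Pursuer) has n→q.
A2: add {l, o} — l (Pursuer) has l→n; o (Pursuer) has o→m.
A3: add {k} — k (Pursuer) has k→o.
A4 = A3; e.g. p (Evader) can still go to r. Fixed point.
From l, successor n is in the attractor (rank 1); the other successor r is not.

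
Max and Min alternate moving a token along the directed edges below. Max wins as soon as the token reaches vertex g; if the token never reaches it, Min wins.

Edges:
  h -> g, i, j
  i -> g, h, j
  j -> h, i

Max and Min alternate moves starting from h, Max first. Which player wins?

Track states (vertex, player-to-move).
A0 = {(g,Max), (g,Min)}
A1: add {(h,Max), (i,Max)}.
(h,Max) ∈ A1 ⇒ Max forces the target.

Max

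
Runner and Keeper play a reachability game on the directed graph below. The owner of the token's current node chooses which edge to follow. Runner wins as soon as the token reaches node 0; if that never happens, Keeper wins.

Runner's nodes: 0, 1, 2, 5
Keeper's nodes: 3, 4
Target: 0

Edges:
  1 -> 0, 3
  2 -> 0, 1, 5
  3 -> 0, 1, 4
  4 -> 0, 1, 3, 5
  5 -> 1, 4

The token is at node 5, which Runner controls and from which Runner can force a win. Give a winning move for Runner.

1

A0 = {0}
A1: add {1, 2} — 1 (Runner) has 1→0; 2 (Runner) has 2→0.
A2: add {5} — 5 (Runner) has 5→1.
A3 = A2; e.g. 3 (Keeper) can still go to 4. Fixed point.
From 5, successor 1 is in the attractor (rank 1); the other successor 4 is not.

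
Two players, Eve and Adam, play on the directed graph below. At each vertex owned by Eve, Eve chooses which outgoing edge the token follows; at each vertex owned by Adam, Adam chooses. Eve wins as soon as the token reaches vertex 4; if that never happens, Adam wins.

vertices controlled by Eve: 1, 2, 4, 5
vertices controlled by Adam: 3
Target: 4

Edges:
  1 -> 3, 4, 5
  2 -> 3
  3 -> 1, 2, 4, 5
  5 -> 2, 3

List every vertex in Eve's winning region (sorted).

1, 4

A0 = {4}
A1: add {1} — 1 (Eve) has 1→4.
A2 = A1; e.g. 2 (Eve) has no edge into A1. Fixed point.
Eve's winning region = {1, 4}.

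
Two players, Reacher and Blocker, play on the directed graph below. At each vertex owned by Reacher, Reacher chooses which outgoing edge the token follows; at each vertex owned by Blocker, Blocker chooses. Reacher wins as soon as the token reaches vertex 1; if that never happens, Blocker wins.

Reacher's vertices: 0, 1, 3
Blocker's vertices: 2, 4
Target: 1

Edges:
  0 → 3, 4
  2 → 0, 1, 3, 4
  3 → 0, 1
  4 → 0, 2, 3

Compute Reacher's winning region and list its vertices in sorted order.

0, 1, 3

A0 = {1}
A1: add {3} — 3 (Reacher) has 3→1.
A2: add {0} — 0 (Reacher) has 0→3.
A3 = A2; e.g. 2 (Blocker) can still go to 4. Fixed point.
Reacher's winning region = {0, 1, 3}.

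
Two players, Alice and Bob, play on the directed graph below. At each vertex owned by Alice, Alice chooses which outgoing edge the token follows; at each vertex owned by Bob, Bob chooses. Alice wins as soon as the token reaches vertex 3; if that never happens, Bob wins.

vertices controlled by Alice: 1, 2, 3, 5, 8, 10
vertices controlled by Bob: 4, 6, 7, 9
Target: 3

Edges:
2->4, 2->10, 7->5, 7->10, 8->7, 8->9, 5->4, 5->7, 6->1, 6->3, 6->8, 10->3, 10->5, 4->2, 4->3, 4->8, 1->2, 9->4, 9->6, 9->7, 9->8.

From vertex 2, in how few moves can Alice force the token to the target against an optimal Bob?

2

A0 = {3}
A1: add {10} — 10 (Alice) has 10→3.
A2: add {2} — 2 (Alice) has 2→10.
2 enters the attractor at level 2, so Alice can force the target in 2 moves from there.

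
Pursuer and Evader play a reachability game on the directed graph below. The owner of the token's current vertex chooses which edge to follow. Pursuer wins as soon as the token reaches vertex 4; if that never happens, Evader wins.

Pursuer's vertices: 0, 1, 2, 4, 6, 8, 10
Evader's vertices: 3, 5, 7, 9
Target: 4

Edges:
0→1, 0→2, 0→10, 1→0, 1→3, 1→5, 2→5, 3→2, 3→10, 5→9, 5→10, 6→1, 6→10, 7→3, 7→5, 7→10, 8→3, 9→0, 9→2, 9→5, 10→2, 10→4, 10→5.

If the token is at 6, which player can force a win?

A0 = {4}
A1: add {10} — 10 (Pursuer) has 10→4.
A2: add {0, 6} — 0 (Pursuer) has 0→10; 6 (Pursuer) has 6→10.
6 ∈ A2, so Pursuer can force the target.

Pursuer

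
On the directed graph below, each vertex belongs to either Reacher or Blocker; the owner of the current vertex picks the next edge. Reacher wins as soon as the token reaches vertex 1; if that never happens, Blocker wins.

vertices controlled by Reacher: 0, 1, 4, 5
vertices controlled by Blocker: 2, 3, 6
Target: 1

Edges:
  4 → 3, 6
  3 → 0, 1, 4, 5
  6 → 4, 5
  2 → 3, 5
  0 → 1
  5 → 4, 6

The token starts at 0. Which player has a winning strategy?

Reacher

A0 = {1}
A1: add {0} — 0 (Reacher) has 0→1.
A2 = A1; e.g. 2 (Blocker) can still go to 3. Fixed point.
0 ∈ A1, so Reacher can force the target.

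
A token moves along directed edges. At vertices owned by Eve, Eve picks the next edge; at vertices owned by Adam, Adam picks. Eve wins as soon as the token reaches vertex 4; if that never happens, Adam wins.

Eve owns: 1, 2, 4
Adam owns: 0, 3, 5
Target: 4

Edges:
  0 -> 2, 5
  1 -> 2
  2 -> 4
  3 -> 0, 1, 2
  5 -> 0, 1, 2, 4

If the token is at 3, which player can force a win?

A0 = {4}
A1: add {2} — 2 (Eve) has 2→4.
A2: add {1} — 1 (Eve) has 1→2.
A3 = A2; e.g. 0 (Adam) can still go to 5. Fixed point.
3 never enters the attractor, so Adam can avoid the target forever.

Adam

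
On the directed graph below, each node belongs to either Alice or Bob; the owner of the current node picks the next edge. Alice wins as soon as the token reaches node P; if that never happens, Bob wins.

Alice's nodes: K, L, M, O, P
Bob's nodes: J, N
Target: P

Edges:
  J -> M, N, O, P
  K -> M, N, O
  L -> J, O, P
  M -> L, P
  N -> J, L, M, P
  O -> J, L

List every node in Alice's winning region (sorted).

K, L, M, O, P

A0 = {P}
A1: add {L, M} — L (Alice) has L→P; M (Alice) has M→P.
A2: add {K, O} — K (Alice) has K→M; O (Alice) has O→L.
A3 = A2; e.g. J (Bob) can still go to N. Fixed point.
Alice's winning region = {K, L, M, O, P}.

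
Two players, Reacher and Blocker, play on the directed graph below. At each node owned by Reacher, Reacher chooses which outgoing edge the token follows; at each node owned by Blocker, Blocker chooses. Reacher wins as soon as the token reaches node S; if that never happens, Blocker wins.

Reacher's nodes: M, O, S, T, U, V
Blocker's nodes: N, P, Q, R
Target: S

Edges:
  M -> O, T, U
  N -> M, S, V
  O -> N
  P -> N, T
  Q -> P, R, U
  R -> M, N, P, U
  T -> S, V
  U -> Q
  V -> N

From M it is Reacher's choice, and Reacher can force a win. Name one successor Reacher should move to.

A0 = {S}
A1: add {T} — T (Reacher) has T→S.
A2: add {M} — M (Reacher) has M→T.
A3 = A2; e.g. N (Blocker) can still go to V. Fixed point.
From M, successor T is in the attractor (rank 1); the other successors O, U are not.

T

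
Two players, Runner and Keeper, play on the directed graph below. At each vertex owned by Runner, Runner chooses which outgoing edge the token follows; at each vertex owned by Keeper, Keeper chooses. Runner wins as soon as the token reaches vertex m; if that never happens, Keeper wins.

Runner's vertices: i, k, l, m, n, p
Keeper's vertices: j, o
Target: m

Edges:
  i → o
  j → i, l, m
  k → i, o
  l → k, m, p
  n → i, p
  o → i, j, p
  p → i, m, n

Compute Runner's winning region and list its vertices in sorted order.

l, m, n, p

A0 = {m}
A1: add {l, p} — l (Runner) has l→m; p (Runner) has p→m.
A2: add {n} — n (Runner) has n→p.
A3 = A2; e.g. i (Runner) has no edge into A2. Fixed point.
Runner's winning region = {l, m, n, p}.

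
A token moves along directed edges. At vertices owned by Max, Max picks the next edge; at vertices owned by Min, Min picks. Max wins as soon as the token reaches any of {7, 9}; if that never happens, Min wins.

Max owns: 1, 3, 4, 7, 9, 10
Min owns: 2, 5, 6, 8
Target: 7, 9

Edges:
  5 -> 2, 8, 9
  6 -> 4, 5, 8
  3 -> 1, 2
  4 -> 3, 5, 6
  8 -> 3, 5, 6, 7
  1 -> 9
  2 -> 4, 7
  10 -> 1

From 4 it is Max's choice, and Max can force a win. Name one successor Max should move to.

3

A0 = {7, 9}
A1: add {1} — 1 (Max) has 1→9.
A2: add {3, 10} — 3 (Max) has 3→1; 10 (Max) has 10→1.
A3: add {4} — 4 (Max) has 4→3.
A4: add {2} — 2 (Min): all of {4, 7} already in.
A5 = A4; e.g. 5 (Min) can still go to 8. Fixed point.
From 4, successor 3 is in the attractor (rank 2); the other successors 5, 6 are not.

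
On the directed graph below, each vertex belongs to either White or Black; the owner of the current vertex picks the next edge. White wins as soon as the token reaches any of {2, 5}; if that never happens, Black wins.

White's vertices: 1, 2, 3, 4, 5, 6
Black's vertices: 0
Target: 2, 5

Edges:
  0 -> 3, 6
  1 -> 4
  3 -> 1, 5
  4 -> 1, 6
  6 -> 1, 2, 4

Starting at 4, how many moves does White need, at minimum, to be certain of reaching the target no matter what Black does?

2

A0 = {2, 5}
A1: add {3, 6} — 3 (White) has 3→5; 6 (White) has 6→2.
A2: add {0, 4} — 0 (Black): all of {3, 6} already in; 4 (White) has 4→6.
4 enters the attractor at level 2, so White can force the target in 2 moves from there.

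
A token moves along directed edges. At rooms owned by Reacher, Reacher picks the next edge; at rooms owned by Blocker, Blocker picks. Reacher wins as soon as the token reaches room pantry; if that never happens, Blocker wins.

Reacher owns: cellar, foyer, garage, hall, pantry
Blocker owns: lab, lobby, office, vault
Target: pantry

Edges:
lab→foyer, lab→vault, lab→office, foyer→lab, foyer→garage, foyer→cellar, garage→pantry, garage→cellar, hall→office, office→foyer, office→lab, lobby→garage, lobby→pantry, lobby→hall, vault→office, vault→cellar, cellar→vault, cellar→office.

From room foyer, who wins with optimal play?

Reacher

A0 = {pantry}
A1: add {garage} — garage (Reacher) has garage→pantry.
A2: add {foyer} — foyer (Reacher) has foyer→garage.
A3 = A2; e.g. vault (Blocker) can still go to office. Fixed point.
foyer ∈ A2, so Reacher can force the target.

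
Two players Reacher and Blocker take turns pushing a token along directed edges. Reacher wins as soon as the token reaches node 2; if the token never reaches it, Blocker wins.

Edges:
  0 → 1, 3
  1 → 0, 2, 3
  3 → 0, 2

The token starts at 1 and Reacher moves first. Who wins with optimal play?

Reacher

Track states (vertex, player-to-move).
A0 = {(2,Reacher), (2,Blocker)}
A1: add {(1,Reacher), (3,Reacher)}.
(1,Reacher) ∈ A1 ⇒ Reacher forces the target.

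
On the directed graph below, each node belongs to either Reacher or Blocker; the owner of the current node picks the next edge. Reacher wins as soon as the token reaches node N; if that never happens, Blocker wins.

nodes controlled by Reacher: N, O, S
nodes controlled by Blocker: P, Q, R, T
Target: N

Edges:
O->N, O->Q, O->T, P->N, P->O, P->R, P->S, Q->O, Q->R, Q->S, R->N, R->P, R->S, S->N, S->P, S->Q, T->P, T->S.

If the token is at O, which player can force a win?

A0 = {N}
A1: add {O, S} — O (Reacher) has O→N; S (Reacher) has S→N.
A2 = A1; e.g. P (Blocker) can still go to R. Fixed point.
O ∈ A1, so Reacher can force the target.

Reacher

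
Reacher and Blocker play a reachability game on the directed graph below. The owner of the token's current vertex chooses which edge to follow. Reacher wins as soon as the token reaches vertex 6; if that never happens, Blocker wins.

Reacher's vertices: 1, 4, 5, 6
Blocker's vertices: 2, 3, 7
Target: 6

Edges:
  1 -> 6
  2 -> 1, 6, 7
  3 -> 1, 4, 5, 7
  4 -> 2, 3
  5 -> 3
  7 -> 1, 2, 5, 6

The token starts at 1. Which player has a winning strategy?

A0 = {6}
A1: add {1} — 1 (Reacher) has 1→6.
A2 = A1; e.g. 2 (Blocker) can still go to 7. Fixed point.
1 ∈ A1, so Reacher can force the target.

Reacher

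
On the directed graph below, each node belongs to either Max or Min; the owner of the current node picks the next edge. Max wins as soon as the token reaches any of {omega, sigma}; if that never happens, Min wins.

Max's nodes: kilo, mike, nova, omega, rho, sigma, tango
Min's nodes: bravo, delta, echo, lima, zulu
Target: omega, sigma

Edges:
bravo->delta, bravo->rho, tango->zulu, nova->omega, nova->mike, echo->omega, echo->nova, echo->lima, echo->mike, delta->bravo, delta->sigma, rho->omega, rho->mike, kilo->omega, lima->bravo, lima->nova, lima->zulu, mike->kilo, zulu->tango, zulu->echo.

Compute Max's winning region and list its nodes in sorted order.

kilo, mike, nova, omega, rho, sigma

A0 = {omega, sigma}
A1: add {kilo, nova, rho} — nova (Max) has nova→omega; rho (Max) has rho→omega; kilo (Max) has kilo→omega.
A2: add {mike} — mike (Max) has mike→kilo.
A3 = A2; e.g. bravo (Min) can still go to delta. Fixed point.
Max's winning region = {kilo, mike, nova, omega, rho, sigma}.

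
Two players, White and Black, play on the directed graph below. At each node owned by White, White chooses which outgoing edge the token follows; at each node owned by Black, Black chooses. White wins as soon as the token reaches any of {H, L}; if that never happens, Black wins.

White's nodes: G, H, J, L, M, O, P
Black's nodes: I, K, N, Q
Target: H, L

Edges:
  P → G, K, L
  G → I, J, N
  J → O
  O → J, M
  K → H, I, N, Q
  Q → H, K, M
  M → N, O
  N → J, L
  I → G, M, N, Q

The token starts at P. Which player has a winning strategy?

White

A0 = {H, L}
A1: add {P} — P (White) has P→L.
A2 = A1; e.g. G (White) has no edge into A1. Fixed point.
P ∈ A1, so White can force the target.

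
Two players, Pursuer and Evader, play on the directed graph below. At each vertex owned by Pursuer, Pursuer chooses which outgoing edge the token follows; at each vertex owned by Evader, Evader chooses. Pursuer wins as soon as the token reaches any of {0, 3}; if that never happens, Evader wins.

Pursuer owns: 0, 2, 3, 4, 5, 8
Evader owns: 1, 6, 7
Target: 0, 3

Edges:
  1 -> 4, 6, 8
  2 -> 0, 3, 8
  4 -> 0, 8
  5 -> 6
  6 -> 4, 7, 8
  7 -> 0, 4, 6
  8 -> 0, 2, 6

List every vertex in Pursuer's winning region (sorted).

0, 2, 3, 4, 8

A0 = {0, 3}
A1: add {2, 4, 8} — 2 (Pursuer) has 2→0; 4 (Pursuer) has 4→0; 8 (Pursuer) has 8→0.
A2 = A1; e.g. 1 (Evader) can still go to 6. Fixed point.
Pursuer's winning region = {0, 2, 3, 4, 8}.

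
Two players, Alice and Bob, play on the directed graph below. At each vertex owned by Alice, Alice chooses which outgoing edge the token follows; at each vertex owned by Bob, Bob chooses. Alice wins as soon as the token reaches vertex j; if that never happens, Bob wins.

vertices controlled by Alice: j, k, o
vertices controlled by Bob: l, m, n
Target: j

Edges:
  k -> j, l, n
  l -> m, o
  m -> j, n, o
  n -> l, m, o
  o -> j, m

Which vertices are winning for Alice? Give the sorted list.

j, k, o

A0 = {j}
A1: add {k, o} — k (Alice) has k→j; o (Alice) has o→j.
A2 = A1; e.g. l (Bob) can still go to m. Fixed point.
Alice's winning region = {j, k, o}.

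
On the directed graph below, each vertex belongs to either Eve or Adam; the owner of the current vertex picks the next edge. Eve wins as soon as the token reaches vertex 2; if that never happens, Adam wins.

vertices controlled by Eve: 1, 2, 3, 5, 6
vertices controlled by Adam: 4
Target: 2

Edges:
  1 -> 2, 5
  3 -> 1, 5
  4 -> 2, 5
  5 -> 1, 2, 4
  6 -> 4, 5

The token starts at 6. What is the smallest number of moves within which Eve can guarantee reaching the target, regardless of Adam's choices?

2

A0 = {2}
A1: add {1, 5} — 1 (Eve) has 1→2; 5 (Eve) has 5→2.
A2: add {3, 4, 6} — 3 (Eve) has 3→1; 4 (Adam): all of {2, 5} already in; 6 (Eve) has 6→5.
A2 = all vertices. Fixed point.
6 enters the attractor at level 2, so Eve can force the target in 2 moves from there.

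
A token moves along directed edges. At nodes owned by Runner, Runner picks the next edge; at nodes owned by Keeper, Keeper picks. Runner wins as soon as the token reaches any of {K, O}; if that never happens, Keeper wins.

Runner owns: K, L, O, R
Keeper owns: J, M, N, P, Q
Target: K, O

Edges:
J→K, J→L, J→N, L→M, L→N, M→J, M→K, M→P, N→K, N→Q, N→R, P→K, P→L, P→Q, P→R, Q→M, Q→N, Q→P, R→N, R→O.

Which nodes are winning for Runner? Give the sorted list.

K, O, R

A0 = {K, O}
A1: add {R} — R (Runner) has R→O.
A2 = A1; e.g. J (Keeper) can still go to L. Fixed point.
Runner's winning region = {K, O, R}.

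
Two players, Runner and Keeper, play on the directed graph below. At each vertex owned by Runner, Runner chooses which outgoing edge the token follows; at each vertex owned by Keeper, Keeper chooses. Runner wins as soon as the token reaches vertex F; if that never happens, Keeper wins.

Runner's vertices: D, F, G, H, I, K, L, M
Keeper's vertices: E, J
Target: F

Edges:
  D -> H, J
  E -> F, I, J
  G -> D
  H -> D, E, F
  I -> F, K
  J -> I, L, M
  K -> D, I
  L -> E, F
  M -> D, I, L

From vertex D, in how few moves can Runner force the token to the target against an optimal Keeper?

A0 = {F}
A1: add {H, I, L} — H (Runner) has H→F; I (Runner) has I→F; L (Runner) has L→F.
A2: add {D, K, M} — D (Runner) has D→H; K (Runner) has K→I; M (Runner) has M→I.
D enters the attractor at level 2, so Runner can force the target in 2 moves from there.

2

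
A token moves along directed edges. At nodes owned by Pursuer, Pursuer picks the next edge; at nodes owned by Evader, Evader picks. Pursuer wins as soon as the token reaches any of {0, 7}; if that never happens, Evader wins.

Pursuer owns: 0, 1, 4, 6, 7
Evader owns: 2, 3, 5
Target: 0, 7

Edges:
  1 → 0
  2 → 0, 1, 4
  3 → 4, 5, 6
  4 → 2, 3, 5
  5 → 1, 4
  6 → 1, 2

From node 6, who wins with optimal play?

Pursuer

A0 = {0, 7}
A1: add {1} — 1 (Pursuer) has 1→0.
A2: add {6} — 6 (Pursuer) has 6→1.
A3 = A2; e.g. 2 (Evader) can still go to 4. Fixed point.
6 ∈ A2, so Pursuer can force the target.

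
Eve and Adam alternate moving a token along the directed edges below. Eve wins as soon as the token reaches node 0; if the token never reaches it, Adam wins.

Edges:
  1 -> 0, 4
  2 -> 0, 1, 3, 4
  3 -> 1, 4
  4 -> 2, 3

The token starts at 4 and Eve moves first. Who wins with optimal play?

Track states (vertex, player-to-move).
A0 = {(0,Eve), (0,Adam)}
A1: add {(1,Eve), (2,Eve)}.
A2 = A1; e.g. (1,Adam) stays out. (4,Eve) never enters ⇒ Adam avoids the target.

Adam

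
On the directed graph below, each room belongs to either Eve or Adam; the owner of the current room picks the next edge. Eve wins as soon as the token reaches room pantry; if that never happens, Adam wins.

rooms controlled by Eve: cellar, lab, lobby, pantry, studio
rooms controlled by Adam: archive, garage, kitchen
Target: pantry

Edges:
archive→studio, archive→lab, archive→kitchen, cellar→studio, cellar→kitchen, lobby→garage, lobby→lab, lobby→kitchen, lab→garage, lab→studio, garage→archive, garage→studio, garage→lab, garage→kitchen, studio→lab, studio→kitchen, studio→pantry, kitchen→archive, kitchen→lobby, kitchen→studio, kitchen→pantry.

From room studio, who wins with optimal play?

Eve

A0 = {pantry}
A1: add {studio} — studio (Eve) has studio→pantry.
studio ∈ A1, so Eve can force the target.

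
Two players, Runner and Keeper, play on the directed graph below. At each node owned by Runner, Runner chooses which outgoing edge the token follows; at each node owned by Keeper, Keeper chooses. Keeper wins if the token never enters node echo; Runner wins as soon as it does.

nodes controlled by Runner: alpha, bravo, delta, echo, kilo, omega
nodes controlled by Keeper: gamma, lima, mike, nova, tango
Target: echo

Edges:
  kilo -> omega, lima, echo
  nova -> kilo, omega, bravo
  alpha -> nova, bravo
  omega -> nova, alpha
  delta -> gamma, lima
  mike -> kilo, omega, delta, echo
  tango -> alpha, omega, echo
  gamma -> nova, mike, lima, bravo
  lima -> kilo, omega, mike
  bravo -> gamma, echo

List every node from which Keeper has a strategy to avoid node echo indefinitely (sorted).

delta, gamma, lima, mike

A0 = {echo}
A1: add {bravo, kilo} — kilo (Runner) has kilo→echo; bravo (Runner) has bravo→echo.
A2: add {alpha} — alpha (Runner) has alpha→bravo.
A3: add {omega} — omega (Runner) has omega→alpha.
A4: add {nova, tango} — nova (Keeper): all of {kilo, omega, bravo} already in; tango (Keeper): all of {alpha, omega, echo} already in.
A5 = A4; e.g. delta (Runner) has no edge into A4. Fixed point.
Runner's attractor = {alpha, bravo, echo, kilo, nova, omega, tango}; Keeper avoids the target exactly from the complement.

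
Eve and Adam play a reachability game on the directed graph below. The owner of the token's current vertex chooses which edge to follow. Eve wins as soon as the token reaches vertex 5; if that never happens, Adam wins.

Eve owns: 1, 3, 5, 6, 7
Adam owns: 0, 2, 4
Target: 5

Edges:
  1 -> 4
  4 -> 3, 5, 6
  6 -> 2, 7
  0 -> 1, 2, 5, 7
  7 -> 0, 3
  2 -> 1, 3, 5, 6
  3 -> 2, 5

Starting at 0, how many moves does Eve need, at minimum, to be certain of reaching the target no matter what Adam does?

A0 = {5}
A1: add {3} — 3 (Eve) has 3→5.
A2: add {7} — 7 (Eve) has 7→3.
A3: add {6} — 6 (Eve) has 6→7.
A4: add {4} — 4 (Adam): all of {3, 5, 6} already in.
A5: add {1} — 1 (Eve) has 1→4.
A6: add {2} — 2 (Adam): all of {1, 3, 5, 6} already in.
A7: add {0} — 0 (Adam): all of {1, 2, 5, 7} already in.
A7 = all vertices. Fixed point.
0 enters the attractor at level 7, so Eve can force the target in 7 moves from there.

7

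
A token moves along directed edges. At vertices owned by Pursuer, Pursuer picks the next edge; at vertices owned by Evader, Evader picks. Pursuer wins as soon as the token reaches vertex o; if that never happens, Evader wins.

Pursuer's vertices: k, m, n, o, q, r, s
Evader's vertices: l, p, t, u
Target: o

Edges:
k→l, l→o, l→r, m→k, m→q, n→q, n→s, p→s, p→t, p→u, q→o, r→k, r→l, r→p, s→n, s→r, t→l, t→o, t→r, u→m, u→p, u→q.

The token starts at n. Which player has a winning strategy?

Pursuer

A0 = {o}
A1: add {q} — q (Pursuer) has q→o.
A2: add {m, n} — m (Pursuer) has m→q; n (Pursuer) has n→q.
n ∈ A2, so Pursuer can force the target.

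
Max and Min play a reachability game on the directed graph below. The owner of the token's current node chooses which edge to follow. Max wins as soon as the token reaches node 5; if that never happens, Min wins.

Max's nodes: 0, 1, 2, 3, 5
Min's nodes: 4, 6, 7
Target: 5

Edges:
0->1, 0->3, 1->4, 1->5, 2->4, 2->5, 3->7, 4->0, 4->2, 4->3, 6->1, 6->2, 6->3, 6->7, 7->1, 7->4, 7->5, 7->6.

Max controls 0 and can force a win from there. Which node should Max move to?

A0 = {5}
A1: add {1, 2} — 1 (Max) has 1→5; 2 (Max) has 2→5.
A2: add {0} — 0 (Max) has 0→1.
A3 = A2; e.g. 3 (Max) has no edge into A2. Fixed point.
From 0, successor 1 is in the attractor (rank 1); the other successor 3 is not.

1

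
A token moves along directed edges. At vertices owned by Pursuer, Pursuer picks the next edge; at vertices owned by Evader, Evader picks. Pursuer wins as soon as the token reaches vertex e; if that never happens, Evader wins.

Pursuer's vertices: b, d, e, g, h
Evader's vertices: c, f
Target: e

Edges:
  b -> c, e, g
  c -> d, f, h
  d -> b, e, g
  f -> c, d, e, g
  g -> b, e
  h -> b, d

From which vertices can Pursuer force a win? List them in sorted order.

b, d, e, g, h

A0 = {e}
A1: add {b, d, g} — b (Pursuer) has b→e; d (Pursuer) has d→e; g (Pursuer) has g→e.
A2: add {h} — h (Pursuer) has h→b.
A3 = A2; e.g. c (Evader) can still go to f. Fixed point.
Pursuer's winning region = {b, d, e, g, h}.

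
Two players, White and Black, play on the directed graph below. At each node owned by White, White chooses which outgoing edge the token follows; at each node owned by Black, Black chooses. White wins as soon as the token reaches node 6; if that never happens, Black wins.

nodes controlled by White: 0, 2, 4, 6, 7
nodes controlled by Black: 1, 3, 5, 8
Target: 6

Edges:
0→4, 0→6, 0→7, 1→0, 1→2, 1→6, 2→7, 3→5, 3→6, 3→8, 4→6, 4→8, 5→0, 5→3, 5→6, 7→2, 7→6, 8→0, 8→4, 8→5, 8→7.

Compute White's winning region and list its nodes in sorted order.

0, 1, 2, 4, 6, 7

A0 = {6}
A1: add {0, 4, 7} — 0 (White) has 0→6; 4 (White) has 4→6; 7 (White) has 7→6.
A2: add {2} — 2 (White) has 2→7.
A3: add {1} — 1 (Black): all of {0, 2, 6} already in.
A4 = A3; e.g. 3 (Black) can still go to 5. Fixed point.
White's winning region = {0, 1, 2, 4, 6, 7}.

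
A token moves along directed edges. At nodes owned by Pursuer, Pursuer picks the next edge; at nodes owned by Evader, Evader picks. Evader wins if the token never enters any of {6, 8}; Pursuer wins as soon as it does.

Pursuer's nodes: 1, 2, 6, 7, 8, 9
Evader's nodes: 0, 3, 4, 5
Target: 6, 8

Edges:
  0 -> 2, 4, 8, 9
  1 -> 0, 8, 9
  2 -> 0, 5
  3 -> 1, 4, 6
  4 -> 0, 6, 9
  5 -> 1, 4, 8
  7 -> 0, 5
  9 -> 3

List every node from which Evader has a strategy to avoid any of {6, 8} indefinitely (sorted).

0, 2, 3, 4, 5, 7, 9

A0 = {6, 8}
A1: add {1} — 1 (Pursuer) has 1→8.
A2 = A1; e.g. 0 (Evader) can still go to 2. Fixed point.
Pursuer's attractor = {1, 6, 8}; Evader avoids the target exactly from the complement.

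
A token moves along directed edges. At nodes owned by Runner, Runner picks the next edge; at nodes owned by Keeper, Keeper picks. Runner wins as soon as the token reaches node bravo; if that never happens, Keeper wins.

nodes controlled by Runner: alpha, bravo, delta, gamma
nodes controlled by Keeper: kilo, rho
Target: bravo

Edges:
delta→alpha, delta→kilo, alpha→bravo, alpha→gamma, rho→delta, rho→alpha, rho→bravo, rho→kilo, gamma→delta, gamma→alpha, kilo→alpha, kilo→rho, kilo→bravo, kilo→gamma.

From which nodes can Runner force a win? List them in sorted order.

A0 = {bravo}
A1: add {alpha} — alpha (Runner) has alpha→bravo.
A2: add {delta, gamma} — delta (Runner) has delta→alpha; gamma (Runner) has gamma→alpha.
A3 = A2; e.g. rho (Keeper) can still go to kilo. Fixed point.
Runner's winning region = {alpha, bravo, delta, gamma}.

alpha, bravo, delta, gamma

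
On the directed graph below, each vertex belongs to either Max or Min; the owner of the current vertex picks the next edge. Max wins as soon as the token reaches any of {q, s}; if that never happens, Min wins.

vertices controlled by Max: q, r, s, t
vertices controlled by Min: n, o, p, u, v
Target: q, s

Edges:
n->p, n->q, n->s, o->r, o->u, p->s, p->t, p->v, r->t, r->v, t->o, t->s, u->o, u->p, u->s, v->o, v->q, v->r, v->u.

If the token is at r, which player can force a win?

A0 = {q, s}
A1: add {t} — t (Max) has t→s.
A2: add {r} — r (Max) has r→t.
A3 = A2; e.g. n (Min) can still go to p. Fixed point.
r ∈ A2, so Max can force the target.

Max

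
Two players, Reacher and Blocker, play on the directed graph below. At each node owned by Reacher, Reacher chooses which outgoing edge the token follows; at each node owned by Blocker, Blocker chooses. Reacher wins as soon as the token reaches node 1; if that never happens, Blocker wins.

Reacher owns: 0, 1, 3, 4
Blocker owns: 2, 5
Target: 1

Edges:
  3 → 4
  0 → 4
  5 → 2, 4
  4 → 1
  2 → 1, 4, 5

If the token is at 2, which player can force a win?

Blocker

A0 = {1}
A1: add {4} — 4 (Reacher) has 4→1.
A2: add {0, 3} — 0 (Reacher) has 0→4; 3 (Reacher) has 3→4.
A3 = A2; e.g. 2 (Blocker) can still go to 5. Fixed point.
2 never enters the attractor, so Blocker can avoid the target forever.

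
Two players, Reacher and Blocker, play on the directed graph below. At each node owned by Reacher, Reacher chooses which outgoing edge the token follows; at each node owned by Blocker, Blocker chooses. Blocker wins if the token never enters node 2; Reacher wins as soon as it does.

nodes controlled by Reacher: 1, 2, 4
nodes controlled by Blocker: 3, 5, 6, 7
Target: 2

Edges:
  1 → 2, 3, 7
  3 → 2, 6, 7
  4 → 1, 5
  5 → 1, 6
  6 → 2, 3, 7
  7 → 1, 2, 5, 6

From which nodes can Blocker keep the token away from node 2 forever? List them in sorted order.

A0 = {2}
A1: add {1} — 1 (Reacher) has 1→2.
A2: add {4} — 4 (Reacher) has 4→1.
A3 = A2; e.g. 3 (Blocker) can still go to 6. Fixed point.
Reacher's attractor = {1, 2, 4}; Blocker avoids the target exactly from the complement.

3, 5, 6, 7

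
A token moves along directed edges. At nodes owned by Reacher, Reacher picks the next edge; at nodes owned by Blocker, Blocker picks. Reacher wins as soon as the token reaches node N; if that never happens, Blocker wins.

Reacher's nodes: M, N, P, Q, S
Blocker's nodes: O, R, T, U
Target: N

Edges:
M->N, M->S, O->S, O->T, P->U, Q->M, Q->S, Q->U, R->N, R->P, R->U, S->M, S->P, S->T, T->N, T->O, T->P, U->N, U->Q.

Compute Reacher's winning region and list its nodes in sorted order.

A0 = {N}
A1: add {M} — M (Reacher) has M→N.
A2: add {Q, S} — Q (Reacher) has Q→M; S (Reacher) has S→M.
A3: add {U} — U (Blocker): all of {N, Q} already in.
A4: add {P} — P (Reacher) has P→U.
A5: add {R} — R (Blocker): all of {N, P, U} already in.
A6 = A5; e.g. O (Blocker) can still go to T. Fixed point.
Reacher's winning region = {M, N, P, Q, R, S, U}.

M, N, P, Q, R, S, U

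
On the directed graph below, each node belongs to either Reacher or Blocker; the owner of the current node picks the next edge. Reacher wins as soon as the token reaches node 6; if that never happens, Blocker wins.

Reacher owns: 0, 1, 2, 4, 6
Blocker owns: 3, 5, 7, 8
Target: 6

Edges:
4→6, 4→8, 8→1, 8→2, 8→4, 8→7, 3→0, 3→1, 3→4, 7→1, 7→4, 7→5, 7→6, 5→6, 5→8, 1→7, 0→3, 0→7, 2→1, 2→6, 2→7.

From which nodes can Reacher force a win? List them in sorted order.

2, 4, 6

A0 = {6}
A1: add {2, 4} — 2 (Reacher) has 2→6; 4 (Reacher) has 4→6.
A2 = A1; e.g. 0 (Reacher) has no edge into A1. Fixed point.
Reacher's winning region = {2, 4, 6}.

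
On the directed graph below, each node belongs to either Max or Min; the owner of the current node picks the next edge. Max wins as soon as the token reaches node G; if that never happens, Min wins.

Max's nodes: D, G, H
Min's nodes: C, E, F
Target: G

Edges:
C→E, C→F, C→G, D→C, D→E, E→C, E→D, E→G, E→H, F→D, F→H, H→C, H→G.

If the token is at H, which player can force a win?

A0 = {G}
A1: add {H} — H (Max) has H→G.
A2 = A1; e.g. C (Min) can still go to E. Fixed point.
H ∈ A1, so Max can force the target.

Max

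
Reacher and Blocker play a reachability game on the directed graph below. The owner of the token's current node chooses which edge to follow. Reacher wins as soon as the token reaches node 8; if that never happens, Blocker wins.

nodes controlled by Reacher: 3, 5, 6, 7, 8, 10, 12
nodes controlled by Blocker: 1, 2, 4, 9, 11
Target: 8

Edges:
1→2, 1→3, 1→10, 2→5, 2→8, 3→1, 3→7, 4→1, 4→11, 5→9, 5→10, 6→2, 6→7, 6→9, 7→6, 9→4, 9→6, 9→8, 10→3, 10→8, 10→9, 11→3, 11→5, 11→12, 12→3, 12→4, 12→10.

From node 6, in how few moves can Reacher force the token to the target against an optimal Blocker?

4

A0 = {8}
A1: add {10} — 10 (Reacher) has 10→8.
A2: add {5, 12} — 5 (Reacher) has 5→10; 12 (Reacher) has 12→10.
A3: add {2} — 2 (Blocker): all of {5, 8} already in.
A4: add {6} — 6 (Reacher) has 6→2.
6 enters the attractor at level 4, so Reacher can force the target in 4 moves from there.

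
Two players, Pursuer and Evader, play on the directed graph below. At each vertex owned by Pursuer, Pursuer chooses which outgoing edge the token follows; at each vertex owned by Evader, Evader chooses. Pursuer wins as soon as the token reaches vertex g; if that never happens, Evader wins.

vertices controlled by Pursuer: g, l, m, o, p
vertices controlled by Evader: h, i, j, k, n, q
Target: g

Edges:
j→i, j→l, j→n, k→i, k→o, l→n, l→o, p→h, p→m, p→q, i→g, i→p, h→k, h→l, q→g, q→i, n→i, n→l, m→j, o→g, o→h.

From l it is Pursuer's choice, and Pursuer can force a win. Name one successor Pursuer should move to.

A0 = {g}
A1: add {o} — o (Pursuer) has o→g.
A2: add {l} — l (Pursuer) has l→o.
A3 = A2; e.g. h (Evader) can still go to k. Fixed point.
From l, successor o is in the attractor (rank 1); the other successor n is not.

o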